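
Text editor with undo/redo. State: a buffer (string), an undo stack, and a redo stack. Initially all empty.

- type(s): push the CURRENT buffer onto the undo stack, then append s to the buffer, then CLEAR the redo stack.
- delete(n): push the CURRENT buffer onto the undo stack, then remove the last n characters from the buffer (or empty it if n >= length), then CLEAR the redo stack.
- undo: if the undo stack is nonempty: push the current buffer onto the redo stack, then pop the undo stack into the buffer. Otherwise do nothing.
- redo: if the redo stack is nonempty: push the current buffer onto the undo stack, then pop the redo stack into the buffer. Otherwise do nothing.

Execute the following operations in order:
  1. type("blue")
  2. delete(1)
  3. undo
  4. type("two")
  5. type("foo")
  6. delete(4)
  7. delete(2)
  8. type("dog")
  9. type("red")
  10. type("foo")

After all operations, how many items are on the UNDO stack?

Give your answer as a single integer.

After op 1 (type): buf='blue' undo_depth=1 redo_depth=0
After op 2 (delete): buf='blu' undo_depth=2 redo_depth=0
After op 3 (undo): buf='blue' undo_depth=1 redo_depth=1
After op 4 (type): buf='bluetwo' undo_depth=2 redo_depth=0
After op 5 (type): buf='bluetwofoo' undo_depth=3 redo_depth=0
After op 6 (delete): buf='bluetw' undo_depth=4 redo_depth=0
After op 7 (delete): buf='blue' undo_depth=5 redo_depth=0
After op 8 (type): buf='bluedog' undo_depth=6 redo_depth=0
After op 9 (type): buf='bluedogred' undo_depth=7 redo_depth=0
After op 10 (type): buf='bluedogredfoo' undo_depth=8 redo_depth=0

Answer: 8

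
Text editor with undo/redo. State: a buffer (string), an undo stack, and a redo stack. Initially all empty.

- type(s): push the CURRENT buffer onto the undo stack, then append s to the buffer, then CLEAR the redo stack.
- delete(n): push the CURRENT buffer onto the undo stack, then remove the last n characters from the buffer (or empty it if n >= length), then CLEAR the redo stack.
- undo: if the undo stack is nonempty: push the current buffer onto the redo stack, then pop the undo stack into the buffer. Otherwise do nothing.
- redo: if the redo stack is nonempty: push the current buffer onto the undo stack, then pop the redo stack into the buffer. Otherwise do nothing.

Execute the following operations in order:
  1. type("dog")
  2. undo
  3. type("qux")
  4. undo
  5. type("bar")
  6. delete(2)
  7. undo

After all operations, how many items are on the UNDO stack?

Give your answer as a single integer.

Answer: 1

Derivation:
After op 1 (type): buf='dog' undo_depth=1 redo_depth=0
After op 2 (undo): buf='(empty)' undo_depth=0 redo_depth=1
After op 3 (type): buf='qux' undo_depth=1 redo_depth=0
After op 4 (undo): buf='(empty)' undo_depth=0 redo_depth=1
After op 5 (type): buf='bar' undo_depth=1 redo_depth=0
After op 6 (delete): buf='b' undo_depth=2 redo_depth=0
After op 7 (undo): buf='bar' undo_depth=1 redo_depth=1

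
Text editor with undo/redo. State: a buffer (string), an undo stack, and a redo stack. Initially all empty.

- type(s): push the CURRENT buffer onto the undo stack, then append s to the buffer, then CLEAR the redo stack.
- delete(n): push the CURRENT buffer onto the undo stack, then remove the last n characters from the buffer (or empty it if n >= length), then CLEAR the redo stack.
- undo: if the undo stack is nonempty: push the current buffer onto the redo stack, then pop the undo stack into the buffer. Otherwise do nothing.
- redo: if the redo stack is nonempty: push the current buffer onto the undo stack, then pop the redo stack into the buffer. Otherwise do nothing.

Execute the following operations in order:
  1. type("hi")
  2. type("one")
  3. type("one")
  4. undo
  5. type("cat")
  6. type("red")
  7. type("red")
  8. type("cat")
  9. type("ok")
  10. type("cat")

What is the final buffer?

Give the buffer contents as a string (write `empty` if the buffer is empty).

Answer: hionecatredredcatokcat

Derivation:
After op 1 (type): buf='hi' undo_depth=1 redo_depth=0
After op 2 (type): buf='hione' undo_depth=2 redo_depth=0
After op 3 (type): buf='hioneone' undo_depth=3 redo_depth=0
After op 4 (undo): buf='hione' undo_depth=2 redo_depth=1
After op 5 (type): buf='hionecat' undo_depth=3 redo_depth=0
After op 6 (type): buf='hionecatred' undo_depth=4 redo_depth=0
After op 7 (type): buf='hionecatredred' undo_depth=5 redo_depth=0
After op 8 (type): buf='hionecatredredcat' undo_depth=6 redo_depth=0
After op 9 (type): buf='hionecatredredcatok' undo_depth=7 redo_depth=0
After op 10 (type): buf='hionecatredredcatokcat' undo_depth=8 redo_depth=0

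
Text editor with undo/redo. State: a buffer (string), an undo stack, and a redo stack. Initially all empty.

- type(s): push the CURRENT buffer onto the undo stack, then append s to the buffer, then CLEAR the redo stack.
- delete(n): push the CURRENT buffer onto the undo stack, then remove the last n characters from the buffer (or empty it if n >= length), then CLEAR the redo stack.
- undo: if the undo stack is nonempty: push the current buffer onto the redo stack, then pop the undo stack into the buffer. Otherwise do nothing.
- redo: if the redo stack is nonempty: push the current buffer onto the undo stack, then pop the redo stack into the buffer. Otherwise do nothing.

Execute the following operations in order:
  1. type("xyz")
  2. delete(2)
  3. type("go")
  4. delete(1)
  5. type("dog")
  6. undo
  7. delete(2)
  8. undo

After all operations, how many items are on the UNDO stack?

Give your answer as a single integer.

After op 1 (type): buf='xyz' undo_depth=1 redo_depth=0
After op 2 (delete): buf='x' undo_depth=2 redo_depth=0
After op 3 (type): buf='xgo' undo_depth=3 redo_depth=0
After op 4 (delete): buf='xg' undo_depth=4 redo_depth=0
After op 5 (type): buf='xgdog' undo_depth=5 redo_depth=0
After op 6 (undo): buf='xg' undo_depth=4 redo_depth=1
After op 7 (delete): buf='(empty)' undo_depth=5 redo_depth=0
After op 8 (undo): buf='xg' undo_depth=4 redo_depth=1

Answer: 4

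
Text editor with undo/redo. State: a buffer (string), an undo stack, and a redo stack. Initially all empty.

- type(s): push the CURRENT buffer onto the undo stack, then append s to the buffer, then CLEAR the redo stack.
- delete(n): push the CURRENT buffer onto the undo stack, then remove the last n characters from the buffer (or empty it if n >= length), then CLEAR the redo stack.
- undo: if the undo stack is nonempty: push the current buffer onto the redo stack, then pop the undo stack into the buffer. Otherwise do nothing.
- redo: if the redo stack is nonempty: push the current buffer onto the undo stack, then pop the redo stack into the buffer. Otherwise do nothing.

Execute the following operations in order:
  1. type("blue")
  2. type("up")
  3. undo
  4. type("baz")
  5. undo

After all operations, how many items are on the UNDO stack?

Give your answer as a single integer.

Answer: 1

Derivation:
After op 1 (type): buf='blue' undo_depth=1 redo_depth=0
After op 2 (type): buf='blueup' undo_depth=2 redo_depth=0
After op 3 (undo): buf='blue' undo_depth=1 redo_depth=1
After op 4 (type): buf='bluebaz' undo_depth=2 redo_depth=0
After op 5 (undo): buf='blue' undo_depth=1 redo_depth=1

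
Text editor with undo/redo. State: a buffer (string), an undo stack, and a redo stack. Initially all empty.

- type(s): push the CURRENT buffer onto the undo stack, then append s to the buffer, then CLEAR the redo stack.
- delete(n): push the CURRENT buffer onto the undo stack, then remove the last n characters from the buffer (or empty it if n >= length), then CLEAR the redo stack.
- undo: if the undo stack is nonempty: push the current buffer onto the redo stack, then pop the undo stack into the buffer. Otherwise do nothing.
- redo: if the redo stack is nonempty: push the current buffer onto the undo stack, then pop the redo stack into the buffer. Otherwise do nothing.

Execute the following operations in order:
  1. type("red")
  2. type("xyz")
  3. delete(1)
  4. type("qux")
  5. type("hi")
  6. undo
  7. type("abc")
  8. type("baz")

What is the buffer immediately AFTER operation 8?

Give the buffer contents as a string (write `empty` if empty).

After op 1 (type): buf='red' undo_depth=1 redo_depth=0
After op 2 (type): buf='redxyz' undo_depth=2 redo_depth=0
After op 3 (delete): buf='redxy' undo_depth=3 redo_depth=0
After op 4 (type): buf='redxyqux' undo_depth=4 redo_depth=0
After op 5 (type): buf='redxyquxhi' undo_depth=5 redo_depth=0
After op 6 (undo): buf='redxyqux' undo_depth=4 redo_depth=1
After op 7 (type): buf='redxyquxabc' undo_depth=5 redo_depth=0
After op 8 (type): buf='redxyquxabcbaz' undo_depth=6 redo_depth=0

Answer: redxyquxabcbaz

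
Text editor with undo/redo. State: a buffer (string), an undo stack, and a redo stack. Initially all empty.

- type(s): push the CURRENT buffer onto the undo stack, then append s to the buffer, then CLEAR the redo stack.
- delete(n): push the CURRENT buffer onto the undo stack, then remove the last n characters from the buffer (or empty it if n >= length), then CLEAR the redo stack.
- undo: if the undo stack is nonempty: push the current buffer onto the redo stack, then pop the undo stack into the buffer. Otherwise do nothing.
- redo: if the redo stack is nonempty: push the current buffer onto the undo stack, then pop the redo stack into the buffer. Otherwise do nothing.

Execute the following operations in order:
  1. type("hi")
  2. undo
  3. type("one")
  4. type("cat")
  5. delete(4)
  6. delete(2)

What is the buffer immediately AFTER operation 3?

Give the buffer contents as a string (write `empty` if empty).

Answer: one

Derivation:
After op 1 (type): buf='hi' undo_depth=1 redo_depth=0
After op 2 (undo): buf='(empty)' undo_depth=0 redo_depth=1
After op 3 (type): buf='one' undo_depth=1 redo_depth=0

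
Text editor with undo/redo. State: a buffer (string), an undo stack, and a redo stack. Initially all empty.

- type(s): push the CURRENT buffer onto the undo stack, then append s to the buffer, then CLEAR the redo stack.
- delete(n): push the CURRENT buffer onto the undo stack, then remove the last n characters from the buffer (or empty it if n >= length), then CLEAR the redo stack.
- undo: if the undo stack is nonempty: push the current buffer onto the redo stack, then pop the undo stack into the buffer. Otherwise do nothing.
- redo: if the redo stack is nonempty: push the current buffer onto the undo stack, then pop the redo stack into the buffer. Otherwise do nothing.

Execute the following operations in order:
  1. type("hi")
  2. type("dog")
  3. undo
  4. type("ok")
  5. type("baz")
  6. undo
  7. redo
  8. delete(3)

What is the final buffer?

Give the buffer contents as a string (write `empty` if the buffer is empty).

Answer: hiok

Derivation:
After op 1 (type): buf='hi' undo_depth=1 redo_depth=0
After op 2 (type): buf='hidog' undo_depth=2 redo_depth=0
After op 3 (undo): buf='hi' undo_depth=1 redo_depth=1
After op 4 (type): buf='hiok' undo_depth=2 redo_depth=0
After op 5 (type): buf='hiokbaz' undo_depth=3 redo_depth=0
After op 6 (undo): buf='hiok' undo_depth=2 redo_depth=1
After op 7 (redo): buf='hiokbaz' undo_depth=3 redo_depth=0
After op 8 (delete): buf='hiok' undo_depth=4 redo_depth=0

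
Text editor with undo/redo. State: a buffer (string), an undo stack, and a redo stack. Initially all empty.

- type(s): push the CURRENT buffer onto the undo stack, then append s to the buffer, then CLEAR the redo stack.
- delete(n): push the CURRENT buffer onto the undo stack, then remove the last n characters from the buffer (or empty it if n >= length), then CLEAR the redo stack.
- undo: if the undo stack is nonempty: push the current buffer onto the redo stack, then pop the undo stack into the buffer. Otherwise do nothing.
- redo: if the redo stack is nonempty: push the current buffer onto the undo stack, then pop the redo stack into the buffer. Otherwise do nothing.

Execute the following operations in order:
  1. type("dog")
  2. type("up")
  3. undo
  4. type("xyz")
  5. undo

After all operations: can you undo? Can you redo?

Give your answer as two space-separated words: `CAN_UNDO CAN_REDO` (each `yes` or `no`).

Answer: yes yes

Derivation:
After op 1 (type): buf='dog' undo_depth=1 redo_depth=0
After op 2 (type): buf='dogup' undo_depth=2 redo_depth=0
After op 3 (undo): buf='dog' undo_depth=1 redo_depth=1
After op 4 (type): buf='dogxyz' undo_depth=2 redo_depth=0
After op 5 (undo): buf='dog' undo_depth=1 redo_depth=1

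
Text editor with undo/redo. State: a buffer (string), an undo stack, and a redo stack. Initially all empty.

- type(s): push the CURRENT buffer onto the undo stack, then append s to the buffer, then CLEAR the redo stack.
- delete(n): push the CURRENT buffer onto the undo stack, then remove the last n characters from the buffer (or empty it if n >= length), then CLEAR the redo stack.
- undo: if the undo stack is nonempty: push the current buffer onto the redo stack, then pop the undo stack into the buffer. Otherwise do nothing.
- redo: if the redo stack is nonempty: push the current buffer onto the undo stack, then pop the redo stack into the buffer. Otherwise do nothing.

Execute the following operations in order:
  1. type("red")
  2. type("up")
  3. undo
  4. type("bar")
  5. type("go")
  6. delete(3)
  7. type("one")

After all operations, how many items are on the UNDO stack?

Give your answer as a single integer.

Answer: 5

Derivation:
After op 1 (type): buf='red' undo_depth=1 redo_depth=0
After op 2 (type): buf='redup' undo_depth=2 redo_depth=0
After op 3 (undo): buf='red' undo_depth=1 redo_depth=1
After op 4 (type): buf='redbar' undo_depth=2 redo_depth=0
After op 5 (type): buf='redbargo' undo_depth=3 redo_depth=0
After op 6 (delete): buf='redba' undo_depth=4 redo_depth=0
After op 7 (type): buf='redbaone' undo_depth=5 redo_depth=0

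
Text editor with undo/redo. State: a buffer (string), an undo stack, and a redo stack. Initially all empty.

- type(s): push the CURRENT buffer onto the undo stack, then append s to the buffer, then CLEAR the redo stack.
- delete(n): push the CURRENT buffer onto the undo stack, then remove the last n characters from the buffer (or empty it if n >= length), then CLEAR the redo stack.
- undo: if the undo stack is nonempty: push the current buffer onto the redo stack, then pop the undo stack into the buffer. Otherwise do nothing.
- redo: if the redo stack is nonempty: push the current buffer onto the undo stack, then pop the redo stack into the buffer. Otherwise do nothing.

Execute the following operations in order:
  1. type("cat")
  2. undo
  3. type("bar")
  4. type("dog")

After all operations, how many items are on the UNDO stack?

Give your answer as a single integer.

Answer: 2

Derivation:
After op 1 (type): buf='cat' undo_depth=1 redo_depth=0
After op 2 (undo): buf='(empty)' undo_depth=0 redo_depth=1
After op 3 (type): buf='bar' undo_depth=1 redo_depth=0
After op 4 (type): buf='bardog' undo_depth=2 redo_depth=0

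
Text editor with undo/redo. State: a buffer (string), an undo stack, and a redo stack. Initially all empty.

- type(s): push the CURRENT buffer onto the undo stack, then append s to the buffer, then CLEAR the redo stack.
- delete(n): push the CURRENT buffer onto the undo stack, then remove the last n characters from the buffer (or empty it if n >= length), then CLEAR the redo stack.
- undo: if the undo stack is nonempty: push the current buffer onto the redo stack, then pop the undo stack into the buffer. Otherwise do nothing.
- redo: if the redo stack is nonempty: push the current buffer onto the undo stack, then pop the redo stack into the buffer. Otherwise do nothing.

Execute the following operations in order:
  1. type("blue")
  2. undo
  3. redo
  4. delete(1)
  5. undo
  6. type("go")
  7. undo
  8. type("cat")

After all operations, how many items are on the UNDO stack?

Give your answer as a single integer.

Answer: 2

Derivation:
After op 1 (type): buf='blue' undo_depth=1 redo_depth=0
After op 2 (undo): buf='(empty)' undo_depth=0 redo_depth=1
After op 3 (redo): buf='blue' undo_depth=1 redo_depth=0
After op 4 (delete): buf='blu' undo_depth=2 redo_depth=0
After op 5 (undo): buf='blue' undo_depth=1 redo_depth=1
After op 6 (type): buf='bluego' undo_depth=2 redo_depth=0
After op 7 (undo): buf='blue' undo_depth=1 redo_depth=1
After op 8 (type): buf='bluecat' undo_depth=2 redo_depth=0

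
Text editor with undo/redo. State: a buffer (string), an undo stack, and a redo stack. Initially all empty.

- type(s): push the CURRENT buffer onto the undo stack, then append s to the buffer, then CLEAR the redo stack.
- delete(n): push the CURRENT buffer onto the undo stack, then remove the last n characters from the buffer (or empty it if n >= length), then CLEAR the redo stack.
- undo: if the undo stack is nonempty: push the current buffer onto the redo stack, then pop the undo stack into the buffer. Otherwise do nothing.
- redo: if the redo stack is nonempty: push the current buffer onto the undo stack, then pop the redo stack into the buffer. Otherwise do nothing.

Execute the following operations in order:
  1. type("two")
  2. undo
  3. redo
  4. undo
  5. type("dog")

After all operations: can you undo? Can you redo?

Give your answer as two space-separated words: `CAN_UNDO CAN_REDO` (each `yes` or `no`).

After op 1 (type): buf='two' undo_depth=1 redo_depth=0
After op 2 (undo): buf='(empty)' undo_depth=0 redo_depth=1
After op 3 (redo): buf='two' undo_depth=1 redo_depth=0
After op 4 (undo): buf='(empty)' undo_depth=0 redo_depth=1
After op 5 (type): buf='dog' undo_depth=1 redo_depth=0

Answer: yes no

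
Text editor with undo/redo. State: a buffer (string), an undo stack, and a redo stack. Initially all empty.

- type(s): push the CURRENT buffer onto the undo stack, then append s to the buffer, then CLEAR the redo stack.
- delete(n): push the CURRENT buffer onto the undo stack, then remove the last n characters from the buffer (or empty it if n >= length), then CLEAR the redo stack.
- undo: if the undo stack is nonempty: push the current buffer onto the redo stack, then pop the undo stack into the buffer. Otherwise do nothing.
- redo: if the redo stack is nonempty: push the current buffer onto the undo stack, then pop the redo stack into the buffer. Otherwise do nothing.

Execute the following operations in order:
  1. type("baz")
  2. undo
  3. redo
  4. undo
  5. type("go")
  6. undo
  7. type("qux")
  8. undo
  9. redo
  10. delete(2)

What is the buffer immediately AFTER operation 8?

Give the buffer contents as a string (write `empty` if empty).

Answer: empty

Derivation:
After op 1 (type): buf='baz' undo_depth=1 redo_depth=0
After op 2 (undo): buf='(empty)' undo_depth=0 redo_depth=1
After op 3 (redo): buf='baz' undo_depth=1 redo_depth=0
After op 4 (undo): buf='(empty)' undo_depth=0 redo_depth=1
After op 5 (type): buf='go' undo_depth=1 redo_depth=0
After op 6 (undo): buf='(empty)' undo_depth=0 redo_depth=1
After op 7 (type): buf='qux' undo_depth=1 redo_depth=0
After op 8 (undo): buf='(empty)' undo_depth=0 redo_depth=1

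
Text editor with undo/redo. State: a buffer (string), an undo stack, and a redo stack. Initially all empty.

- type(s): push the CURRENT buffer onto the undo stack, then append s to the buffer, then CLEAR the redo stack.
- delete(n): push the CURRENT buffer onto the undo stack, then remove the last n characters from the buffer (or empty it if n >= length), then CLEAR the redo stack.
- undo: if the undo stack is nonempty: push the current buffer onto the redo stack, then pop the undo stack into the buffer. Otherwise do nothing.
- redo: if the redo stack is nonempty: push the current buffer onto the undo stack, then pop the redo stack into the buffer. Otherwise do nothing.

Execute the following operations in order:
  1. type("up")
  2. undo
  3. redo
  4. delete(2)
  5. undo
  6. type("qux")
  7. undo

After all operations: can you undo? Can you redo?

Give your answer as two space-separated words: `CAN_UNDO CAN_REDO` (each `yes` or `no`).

After op 1 (type): buf='up' undo_depth=1 redo_depth=0
After op 2 (undo): buf='(empty)' undo_depth=0 redo_depth=1
After op 3 (redo): buf='up' undo_depth=1 redo_depth=0
After op 4 (delete): buf='(empty)' undo_depth=2 redo_depth=0
After op 5 (undo): buf='up' undo_depth=1 redo_depth=1
After op 6 (type): buf='upqux' undo_depth=2 redo_depth=0
After op 7 (undo): buf='up' undo_depth=1 redo_depth=1

Answer: yes yes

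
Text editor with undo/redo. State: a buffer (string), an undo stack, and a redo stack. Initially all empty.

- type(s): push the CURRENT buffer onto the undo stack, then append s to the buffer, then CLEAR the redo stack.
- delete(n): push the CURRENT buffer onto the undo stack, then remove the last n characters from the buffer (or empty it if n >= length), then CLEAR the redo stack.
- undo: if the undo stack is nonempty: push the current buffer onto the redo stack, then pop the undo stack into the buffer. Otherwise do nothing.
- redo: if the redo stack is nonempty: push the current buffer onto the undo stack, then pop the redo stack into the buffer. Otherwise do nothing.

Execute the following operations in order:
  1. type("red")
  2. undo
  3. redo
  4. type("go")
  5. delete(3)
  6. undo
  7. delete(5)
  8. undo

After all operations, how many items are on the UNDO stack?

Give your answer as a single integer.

After op 1 (type): buf='red' undo_depth=1 redo_depth=0
After op 2 (undo): buf='(empty)' undo_depth=0 redo_depth=1
After op 3 (redo): buf='red' undo_depth=1 redo_depth=0
After op 4 (type): buf='redgo' undo_depth=2 redo_depth=0
After op 5 (delete): buf='re' undo_depth=3 redo_depth=0
After op 6 (undo): buf='redgo' undo_depth=2 redo_depth=1
After op 7 (delete): buf='(empty)' undo_depth=3 redo_depth=0
After op 8 (undo): buf='redgo' undo_depth=2 redo_depth=1

Answer: 2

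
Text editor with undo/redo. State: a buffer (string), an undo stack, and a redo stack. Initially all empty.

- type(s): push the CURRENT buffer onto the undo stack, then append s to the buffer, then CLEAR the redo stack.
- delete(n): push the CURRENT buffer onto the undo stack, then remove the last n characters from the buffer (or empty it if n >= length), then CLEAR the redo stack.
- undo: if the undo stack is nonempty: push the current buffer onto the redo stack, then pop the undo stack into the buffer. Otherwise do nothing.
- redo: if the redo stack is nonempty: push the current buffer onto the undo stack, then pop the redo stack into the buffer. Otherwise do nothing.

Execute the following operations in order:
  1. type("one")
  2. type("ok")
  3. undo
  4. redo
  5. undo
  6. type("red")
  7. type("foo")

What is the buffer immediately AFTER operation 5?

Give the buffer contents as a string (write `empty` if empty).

Answer: one

Derivation:
After op 1 (type): buf='one' undo_depth=1 redo_depth=0
After op 2 (type): buf='oneok' undo_depth=2 redo_depth=0
After op 3 (undo): buf='one' undo_depth=1 redo_depth=1
After op 4 (redo): buf='oneok' undo_depth=2 redo_depth=0
After op 5 (undo): buf='one' undo_depth=1 redo_depth=1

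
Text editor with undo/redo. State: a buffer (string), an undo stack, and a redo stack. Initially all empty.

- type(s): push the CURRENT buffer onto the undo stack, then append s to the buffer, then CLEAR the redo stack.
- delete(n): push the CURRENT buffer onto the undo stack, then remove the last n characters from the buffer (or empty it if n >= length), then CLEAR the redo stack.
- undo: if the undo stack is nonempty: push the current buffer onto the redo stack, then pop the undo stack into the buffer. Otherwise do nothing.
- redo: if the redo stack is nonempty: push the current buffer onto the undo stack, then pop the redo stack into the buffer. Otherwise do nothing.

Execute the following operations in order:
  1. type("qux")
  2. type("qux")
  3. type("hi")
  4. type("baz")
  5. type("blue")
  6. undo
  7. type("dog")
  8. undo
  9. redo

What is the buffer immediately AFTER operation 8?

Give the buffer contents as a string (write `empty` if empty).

After op 1 (type): buf='qux' undo_depth=1 redo_depth=0
After op 2 (type): buf='quxqux' undo_depth=2 redo_depth=0
After op 3 (type): buf='quxquxhi' undo_depth=3 redo_depth=0
After op 4 (type): buf='quxquxhibaz' undo_depth=4 redo_depth=0
After op 5 (type): buf='quxquxhibazblue' undo_depth=5 redo_depth=0
After op 6 (undo): buf='quxquxhibaz' undo_depth=4 redo_depth=1
After op 7 (type): buf='quxquxhibazdog' undo_depth=5 redo_depth=0
After op 8 (undo): buf='quxquxhibaz' undo_depth=4 redo_depth=1

Answer: quxquxhibaz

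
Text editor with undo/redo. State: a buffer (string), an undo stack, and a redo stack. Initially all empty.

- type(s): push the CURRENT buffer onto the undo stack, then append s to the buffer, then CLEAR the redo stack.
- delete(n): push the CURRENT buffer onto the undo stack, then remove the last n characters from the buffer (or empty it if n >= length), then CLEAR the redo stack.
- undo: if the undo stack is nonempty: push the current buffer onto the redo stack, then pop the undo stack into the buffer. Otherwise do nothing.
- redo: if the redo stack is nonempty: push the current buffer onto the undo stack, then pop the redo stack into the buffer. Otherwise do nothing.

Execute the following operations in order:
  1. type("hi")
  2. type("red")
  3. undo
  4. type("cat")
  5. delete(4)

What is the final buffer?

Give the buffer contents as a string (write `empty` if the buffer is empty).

After op 1 (type): buf='hi' undo_depth=1 redo_depth=0
After op 2 (type): buf='hired' undo_depth=2 redo_depth=0
After op 3 (undo): buf='hi' undo_depth=1 redo_depth=1
After op 4 (type): buf='hicat' undo_depth=2 redo_depth=0
After op 5 (delete): buf='h' undo_depth=3 redo_depth=0

Answer: h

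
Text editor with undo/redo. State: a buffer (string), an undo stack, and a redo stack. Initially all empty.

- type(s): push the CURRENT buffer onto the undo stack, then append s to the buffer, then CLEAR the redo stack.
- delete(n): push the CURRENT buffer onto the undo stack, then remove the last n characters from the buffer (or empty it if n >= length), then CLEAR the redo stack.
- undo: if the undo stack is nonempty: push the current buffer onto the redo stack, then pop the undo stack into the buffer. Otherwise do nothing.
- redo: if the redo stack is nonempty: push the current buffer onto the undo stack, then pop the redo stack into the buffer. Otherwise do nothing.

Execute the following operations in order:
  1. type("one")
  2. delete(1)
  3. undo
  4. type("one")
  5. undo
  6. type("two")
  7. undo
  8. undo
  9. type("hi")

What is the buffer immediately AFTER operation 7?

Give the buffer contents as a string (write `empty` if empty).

After op 1 (type): buf='one' undo_depth=1 redo_depth=0
After op 2 (delete): buf='on' undo_depth=2 redo_depth=0
After op 3 (undo): buf='one' undo_depth=1 redo_depth=1
After op 4 (type): buf='oneone' undo_depth=2 redo_depth=0
After op 5 (undo): buf='one' undo_depth=1 redo_depth=1
After op 6 (type): buf='onetwo' undo_depth=2 redo_depth=0
After op 7 (undo): buf='one' undo_depth=1 redo_depth=1

Answer: one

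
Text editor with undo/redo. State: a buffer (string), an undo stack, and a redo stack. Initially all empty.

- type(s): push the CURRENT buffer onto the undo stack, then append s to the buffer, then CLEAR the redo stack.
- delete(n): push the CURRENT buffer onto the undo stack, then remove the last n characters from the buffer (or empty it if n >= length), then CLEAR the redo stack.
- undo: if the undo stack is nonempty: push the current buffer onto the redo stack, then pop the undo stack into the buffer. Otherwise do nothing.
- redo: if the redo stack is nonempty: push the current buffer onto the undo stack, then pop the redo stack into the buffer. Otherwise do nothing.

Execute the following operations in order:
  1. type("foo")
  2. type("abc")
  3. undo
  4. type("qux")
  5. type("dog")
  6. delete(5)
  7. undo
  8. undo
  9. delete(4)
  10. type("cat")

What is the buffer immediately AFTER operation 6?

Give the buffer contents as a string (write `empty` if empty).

Answer: fooq

Derivation:
After op 1 (type): buf='foo' undo_depth=1 redo_depth=0
After op 2 (type): buf='fooabc' undo_depth=2 redo_depth=0
After op 3 (undo): buf='foo' undo_depth=1 redo_depth=1
After op 4 (type): buf='fooqux' undo_depth=2 redo_depth=0
After op 5 (type): buf='fooquxdog' undo_depth=3 redo_depth=0
After op 6 (delete): buf='fooq' undo_depth=4 redo_depth=0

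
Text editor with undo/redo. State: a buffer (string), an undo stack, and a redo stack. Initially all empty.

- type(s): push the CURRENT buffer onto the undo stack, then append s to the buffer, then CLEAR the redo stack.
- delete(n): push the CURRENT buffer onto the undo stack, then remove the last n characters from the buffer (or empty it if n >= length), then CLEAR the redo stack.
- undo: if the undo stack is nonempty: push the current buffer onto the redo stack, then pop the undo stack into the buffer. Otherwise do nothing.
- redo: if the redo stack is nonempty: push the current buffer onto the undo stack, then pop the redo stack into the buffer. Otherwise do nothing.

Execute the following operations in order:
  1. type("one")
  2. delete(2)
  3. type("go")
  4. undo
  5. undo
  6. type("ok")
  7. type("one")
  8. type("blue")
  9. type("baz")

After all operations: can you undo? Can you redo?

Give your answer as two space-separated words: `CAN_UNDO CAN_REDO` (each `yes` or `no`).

Answer: yes no

Derivation:
After op 1 (type): buf='one' undo_depth=1 redo_depth=0
After op 2 (delete): buf='o' undo_depth=2 redo_depth=0
After op 3 (type): buf='ogo' undo_depth=3 redo_depth=0
After op 4 (undo): buf='o' undo_depth=2 redo_depth=1
After op 5 (undo): buf='one' undo_depth=1 redo_depth=2
After op 6 (type): buf='oneok' undo_depth=2 redo_depth=0
After op 7 (type): buf='oneokone' undo_depth=3 redo_depth=0
After op 8 (type): buf='oneokoneblue' undo_depth=4 redo_depth=0
After op 9 (type): buf='oneokonebluebaz' undo_depth=5 redo_depth=0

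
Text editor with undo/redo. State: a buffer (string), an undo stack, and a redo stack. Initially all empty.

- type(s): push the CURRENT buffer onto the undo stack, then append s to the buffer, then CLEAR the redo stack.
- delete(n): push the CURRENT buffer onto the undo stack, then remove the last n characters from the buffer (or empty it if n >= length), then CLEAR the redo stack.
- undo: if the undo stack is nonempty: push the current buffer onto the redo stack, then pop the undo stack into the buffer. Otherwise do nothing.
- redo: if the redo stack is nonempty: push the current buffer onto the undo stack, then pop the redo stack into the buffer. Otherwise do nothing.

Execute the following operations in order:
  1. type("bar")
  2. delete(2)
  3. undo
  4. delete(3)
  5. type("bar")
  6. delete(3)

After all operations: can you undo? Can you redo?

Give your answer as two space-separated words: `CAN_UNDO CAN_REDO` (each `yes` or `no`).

Answer: yes no

Derivation:
After op 1 (type): buf='bar' undo_depth=1 redo_depth=0
After op 2 (delete): buf='b' undo_depth=2 redo_depth=0
After op 3 (undo): buf='bar' undo_depth=1 redo_depth=1
After op 4 (delete): buf='(empty)' undo_depth=2 redo_depth=0
After op 5 (type): buf='bar' undo_depth=3 redo_depth=0
After op 6 (delete): buf='(empty)' undo_depth=4 redo_depth=0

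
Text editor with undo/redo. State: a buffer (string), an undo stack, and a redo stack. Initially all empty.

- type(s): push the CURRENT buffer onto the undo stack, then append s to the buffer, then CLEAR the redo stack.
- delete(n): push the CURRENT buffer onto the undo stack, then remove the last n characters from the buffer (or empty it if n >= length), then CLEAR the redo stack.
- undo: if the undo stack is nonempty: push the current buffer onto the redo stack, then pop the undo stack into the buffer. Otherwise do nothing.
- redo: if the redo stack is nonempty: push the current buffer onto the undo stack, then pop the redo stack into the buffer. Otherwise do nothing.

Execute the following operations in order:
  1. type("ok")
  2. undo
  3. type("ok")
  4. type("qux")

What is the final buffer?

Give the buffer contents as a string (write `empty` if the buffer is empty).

After op 1 (type): buf='ok' undo_depth=1 redo_depth=0
After op 2 (undo): buf='(empty)' undo_depth=0 redo_depth=1
After op 3 (type): buf='ok' undo_depth=1 redo_depth=0
After op 4 (type): buf='okqux' undo_depth=2 redo_depth=0

Answer: okqux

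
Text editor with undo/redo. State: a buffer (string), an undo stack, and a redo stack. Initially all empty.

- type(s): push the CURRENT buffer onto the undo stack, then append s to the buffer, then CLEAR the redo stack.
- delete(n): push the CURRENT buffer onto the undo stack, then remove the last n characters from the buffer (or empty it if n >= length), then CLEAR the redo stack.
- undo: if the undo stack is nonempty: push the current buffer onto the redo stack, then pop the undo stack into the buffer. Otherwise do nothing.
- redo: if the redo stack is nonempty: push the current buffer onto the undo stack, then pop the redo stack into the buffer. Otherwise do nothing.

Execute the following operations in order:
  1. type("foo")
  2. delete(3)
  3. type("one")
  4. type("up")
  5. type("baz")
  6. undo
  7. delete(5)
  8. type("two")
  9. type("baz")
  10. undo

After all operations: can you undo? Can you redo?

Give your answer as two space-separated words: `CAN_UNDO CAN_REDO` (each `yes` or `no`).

After op 1 (type): buf='foo' undo_depth=1 redo_depth=0
After op 2 (delete): buf='(empty)' undo_depth=2 redo_depth=0
After op 3 (type): buf='one' undo_depth=3 redo_depth=0
After op 4 (type): buf='oneup' undo_depth=4 redo_depth=0
After op 5 (type): buf='oneupbaz' undo_depth=5 redo_depth=0
After op 6 (undo): buf='oneup' undo_depth=4 redo_depth=1
After op 7 (delete): buf='(empty)' undo_depth=5 redo_depth=0
After op 8 (type): buf='two' undo_depth=6 redo_depth=0
After op 9 (type): buf='twobaz' undo_depth=7 redo_depth=0
After op 10 (undo): buf='two' undo_depth=6 redo_depth=1

Answer: yes yes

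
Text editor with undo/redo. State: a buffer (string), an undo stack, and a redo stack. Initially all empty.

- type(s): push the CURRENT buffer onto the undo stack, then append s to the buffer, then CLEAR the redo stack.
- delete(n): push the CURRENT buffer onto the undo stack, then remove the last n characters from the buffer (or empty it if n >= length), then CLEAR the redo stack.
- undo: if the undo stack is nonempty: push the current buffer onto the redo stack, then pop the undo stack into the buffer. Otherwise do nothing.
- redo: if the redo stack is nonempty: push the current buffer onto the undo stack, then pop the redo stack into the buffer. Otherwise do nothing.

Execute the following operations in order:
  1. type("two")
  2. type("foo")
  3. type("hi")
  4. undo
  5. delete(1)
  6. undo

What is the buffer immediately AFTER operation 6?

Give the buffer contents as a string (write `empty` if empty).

Answer: twofoo

Derivation:
After op 1 (type): buf='two' undo_depth=1 redo_depth=0
After op 2 (type): buf='twofoo' undo_depth=2 redo_depth=0
After op 3 (type): buf='twofoohi' undo_depth=3 redo_depth=0
After op 4 (undo): buf='twofoo' undo_depth=2 redo_depth=1
After op 5 (delete): buf='twofo' undo_depth=3 redo_depth=0
After op 6 (undo): buf='twofoo' undo_depth=2 redo_depth=1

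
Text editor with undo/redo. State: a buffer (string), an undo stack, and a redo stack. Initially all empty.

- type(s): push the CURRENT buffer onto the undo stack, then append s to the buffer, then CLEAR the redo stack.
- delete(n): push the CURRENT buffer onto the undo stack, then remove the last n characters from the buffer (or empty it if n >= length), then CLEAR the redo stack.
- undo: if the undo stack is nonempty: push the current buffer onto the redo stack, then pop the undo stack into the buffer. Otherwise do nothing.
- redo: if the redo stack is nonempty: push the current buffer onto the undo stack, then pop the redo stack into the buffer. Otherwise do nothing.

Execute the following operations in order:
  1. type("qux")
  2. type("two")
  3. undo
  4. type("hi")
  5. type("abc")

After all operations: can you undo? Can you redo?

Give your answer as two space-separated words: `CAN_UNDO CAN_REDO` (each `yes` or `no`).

Answer: yes no

Derivation:
After op 1 (type): buf='qux' undo_depth=1 redo_depth=0
After op 2 (type): buf='quxtwo' undo_depth=2 redo_depth=0
After op 3 (undo): buf='qux' undo_depth=1 redo_depth=1
After op 4 (type): buf='quxhi' undo_depth=2 redo_depth=0
After op 5 (type): buf='quxhiabc' undo_depth=3 redo_depth=0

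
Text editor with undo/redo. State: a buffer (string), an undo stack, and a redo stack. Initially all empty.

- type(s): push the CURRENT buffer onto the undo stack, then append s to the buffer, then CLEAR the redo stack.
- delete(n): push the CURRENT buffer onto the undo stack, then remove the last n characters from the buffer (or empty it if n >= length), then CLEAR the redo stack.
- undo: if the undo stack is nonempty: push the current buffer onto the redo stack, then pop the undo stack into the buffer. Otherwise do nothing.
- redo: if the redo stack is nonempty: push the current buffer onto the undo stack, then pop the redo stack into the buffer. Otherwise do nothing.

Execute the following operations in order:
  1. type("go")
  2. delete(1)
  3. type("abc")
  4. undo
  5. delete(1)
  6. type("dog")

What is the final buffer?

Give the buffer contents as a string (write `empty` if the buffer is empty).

After op 1 (type): buf='go' undo_depth=1 redo_depth=0
After op 2 (delete): buf='g' undo_depth=2 redo_depth=0
After op 3 (type): buf='gabc' undo_depth=3 redo_depth=0
After op 4 (undo): buf='g' undo_depth=2 redo_depth=1
After op 5 (delete): buf='(empty)' undo_depth=3 redo_depth=0
After op 6 (type): buf='dog' undo_depth=4 redo_depth=0

Answer: dog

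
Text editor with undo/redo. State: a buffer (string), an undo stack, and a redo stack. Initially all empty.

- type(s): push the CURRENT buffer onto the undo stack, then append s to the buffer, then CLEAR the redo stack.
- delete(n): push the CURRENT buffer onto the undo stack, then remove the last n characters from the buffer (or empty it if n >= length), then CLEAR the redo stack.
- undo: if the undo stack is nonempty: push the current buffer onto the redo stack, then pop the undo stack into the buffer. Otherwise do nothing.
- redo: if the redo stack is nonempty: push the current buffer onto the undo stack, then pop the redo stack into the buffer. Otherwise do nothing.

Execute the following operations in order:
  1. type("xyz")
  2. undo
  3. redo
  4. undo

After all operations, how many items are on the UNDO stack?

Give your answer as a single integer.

After op 1 (type): buf='xyz' undo_depth=1 redo_depth=0
After op 2 (undo): buf='(empty)' undo_depth=0 redo_depth=1
After op 3 (redo): buf='xyz' undo_depth=1 redo_depth=0
After op 4 (undo): buf='(empty)' undo_depth=0 redo_depth=1

Answer: 0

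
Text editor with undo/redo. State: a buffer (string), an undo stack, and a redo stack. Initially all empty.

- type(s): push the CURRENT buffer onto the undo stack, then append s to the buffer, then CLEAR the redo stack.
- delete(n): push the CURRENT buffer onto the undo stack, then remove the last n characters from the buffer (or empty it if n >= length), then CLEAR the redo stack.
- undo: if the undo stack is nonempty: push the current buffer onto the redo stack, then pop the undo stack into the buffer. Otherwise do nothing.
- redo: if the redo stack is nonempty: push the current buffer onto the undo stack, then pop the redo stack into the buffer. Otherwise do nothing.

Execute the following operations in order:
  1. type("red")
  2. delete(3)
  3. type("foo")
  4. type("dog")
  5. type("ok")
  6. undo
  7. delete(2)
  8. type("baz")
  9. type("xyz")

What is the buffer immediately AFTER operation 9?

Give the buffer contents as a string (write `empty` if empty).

Answer: foodbazxyz

Derivation:
After op 1 (type): buf='red' undo_depth=1 redo_depth=0
After op 2 (delete): buf='(empty)' undo_depth=2 redo_depth=0
After op 3 (type): buf='foo' undo_depth=3 redo_depth=0
After op 4 (type): buf='foodog' undo_depth=4 redo_depth=0
After op 5 (type): buf='foodogok' undo_depth=5 redo_depth=0
After op 6 (undo): buf='foodog' undo_depth=4 redo_depth=1
After op 7 (delete): buf='food' undo_depth=5 redo_depth=0
After op 8 (type): buf='foodbaz' undo_depth=6 redo_depth=0
After op 9 (type): buf='foodbazxyz' undo_depth=7 redo_depth=0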